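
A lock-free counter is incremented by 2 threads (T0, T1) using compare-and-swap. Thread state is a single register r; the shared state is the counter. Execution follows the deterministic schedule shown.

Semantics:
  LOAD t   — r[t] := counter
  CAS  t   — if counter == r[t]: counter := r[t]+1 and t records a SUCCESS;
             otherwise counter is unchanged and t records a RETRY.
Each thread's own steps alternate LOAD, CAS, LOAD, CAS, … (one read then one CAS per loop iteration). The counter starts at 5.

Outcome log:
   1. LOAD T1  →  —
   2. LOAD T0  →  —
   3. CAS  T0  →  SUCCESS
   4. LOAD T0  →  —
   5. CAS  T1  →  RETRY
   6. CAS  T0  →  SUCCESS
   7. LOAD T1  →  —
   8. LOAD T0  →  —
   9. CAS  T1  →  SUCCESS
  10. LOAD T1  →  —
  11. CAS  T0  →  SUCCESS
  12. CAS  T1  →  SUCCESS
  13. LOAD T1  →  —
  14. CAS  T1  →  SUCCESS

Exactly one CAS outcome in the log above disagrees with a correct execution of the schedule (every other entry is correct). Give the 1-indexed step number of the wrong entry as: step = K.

Reference trace:
[1] T1.load  rd  (counter 5, T1.r 5)
[2] T0.load  rd  (counter 5, T0.r 5)
[3] T0.cas  hit  (counter 6, T0.r 5)
[4] T0.load  rd  (counter 6, T0.r 6)
[5] T1.cas  miss  (counter 6, T1.r 5)
[6] T0.cas  hit  (counter 7, T0.r 6)
[7] T1.load  rd  (counter 7, T1.r 7)
[8] T0.load  rd  (counter 7, T0.r 7)
[9] T1.cas  hit  (counter 8, T1.r 7)
[10] T1.load  rd  (counter 8, T1.r 8)
[11] T0.cas  miss  (counter 8, T0.r 7)
[12] T1.cas  hit  (counter 9, T1.r 8)
[13] T1.load  rd  (counter 9, T1.r 9)
[14] T1.cas  hit  (counter 10, T1.r 9)
Mismatch at 11.

step = 11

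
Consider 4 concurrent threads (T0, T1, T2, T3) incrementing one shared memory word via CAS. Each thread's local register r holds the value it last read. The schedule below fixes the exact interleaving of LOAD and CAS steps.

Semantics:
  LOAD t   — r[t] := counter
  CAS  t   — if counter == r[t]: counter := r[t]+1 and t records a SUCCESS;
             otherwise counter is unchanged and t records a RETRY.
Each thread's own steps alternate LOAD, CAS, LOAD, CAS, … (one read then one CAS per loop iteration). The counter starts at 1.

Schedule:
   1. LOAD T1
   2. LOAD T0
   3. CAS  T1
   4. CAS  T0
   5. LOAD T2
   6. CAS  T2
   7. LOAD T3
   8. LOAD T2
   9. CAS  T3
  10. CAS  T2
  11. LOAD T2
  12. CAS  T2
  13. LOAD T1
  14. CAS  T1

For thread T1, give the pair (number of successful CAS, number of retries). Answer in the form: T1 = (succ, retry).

T1 = (2, 0)

[1] T1.load  rd  (counter 1, T1.r 1)
[2] T0.load  rd  (counter 1, T0.r 1)
[3] T1.cas  hit  (counter 2, T1.r 1)
[4] T0.cas  miss  (counter 2, T0.r 1)
[5] T2.load  rd  (counter 2, T2.r 2)
[6] T2.cas  hit  (counter 3, T2.r 2)
[7] T3.load  rd  (counter 3, T3.r 3)
[8] T2.load  rd  (counter 3, T2.r 3)
[9] T3.cas  hit  (counter 4, T3.r 3)
[10] T2.cas  miss  (counter 4, T2.r 3)
[11] T2.load  rd  (counter 4, T2.r 4)
[12] T2.cas  hit  (counter 5, T2.r 4)
[13] T1.load  rd  (counter 5, T1.r 5)
[14] T1.cas  hit  (counter 6, T1.r 5)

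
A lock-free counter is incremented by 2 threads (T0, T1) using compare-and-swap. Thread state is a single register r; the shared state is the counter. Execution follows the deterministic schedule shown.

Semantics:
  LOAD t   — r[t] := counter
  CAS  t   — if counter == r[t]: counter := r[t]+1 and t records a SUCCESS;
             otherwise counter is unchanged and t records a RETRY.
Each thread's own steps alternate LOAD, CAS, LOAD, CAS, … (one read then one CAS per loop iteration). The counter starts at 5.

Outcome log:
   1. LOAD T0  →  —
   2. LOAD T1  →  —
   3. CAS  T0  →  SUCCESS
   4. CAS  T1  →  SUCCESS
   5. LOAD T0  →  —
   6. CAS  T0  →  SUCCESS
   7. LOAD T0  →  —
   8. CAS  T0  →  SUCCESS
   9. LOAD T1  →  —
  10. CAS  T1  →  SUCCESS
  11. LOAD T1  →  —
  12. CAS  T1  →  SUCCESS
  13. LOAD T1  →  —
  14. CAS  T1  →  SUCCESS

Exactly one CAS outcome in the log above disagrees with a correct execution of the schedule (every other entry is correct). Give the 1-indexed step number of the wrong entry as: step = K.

step = 4

Correct run:
T0 LOAD — after: cnt=5, r=5 — load
T1 LOAD — after: cnt=5, r=5 — load
T0 CAS — after: cnt=6, r=5 — ok
T1 CAS — after: cnt=6, r=5 — retry
T0 LOAD — after: cnt=6, r=6 — load
T0 CAS — after: cnt=7, r=6 — ok
T0 LOAD — after: cnt=7, r=7 — load
T0 CAS — after: cnt=8, r=7 — ok
T1 LOAD — after: cnt=8, r=8 — load
T1 CAS — after: cnt=9, r=8 — ok
T1 LOAD — after: cnt=9, r=9 — load
T1 CAS — after: cnt=10, r=9 — ok
T1 LOAD — after: cnt=10, r=10 — load
T1 CAS — after: cnt=11, r=10 — ok
Log disagrees first at step 4.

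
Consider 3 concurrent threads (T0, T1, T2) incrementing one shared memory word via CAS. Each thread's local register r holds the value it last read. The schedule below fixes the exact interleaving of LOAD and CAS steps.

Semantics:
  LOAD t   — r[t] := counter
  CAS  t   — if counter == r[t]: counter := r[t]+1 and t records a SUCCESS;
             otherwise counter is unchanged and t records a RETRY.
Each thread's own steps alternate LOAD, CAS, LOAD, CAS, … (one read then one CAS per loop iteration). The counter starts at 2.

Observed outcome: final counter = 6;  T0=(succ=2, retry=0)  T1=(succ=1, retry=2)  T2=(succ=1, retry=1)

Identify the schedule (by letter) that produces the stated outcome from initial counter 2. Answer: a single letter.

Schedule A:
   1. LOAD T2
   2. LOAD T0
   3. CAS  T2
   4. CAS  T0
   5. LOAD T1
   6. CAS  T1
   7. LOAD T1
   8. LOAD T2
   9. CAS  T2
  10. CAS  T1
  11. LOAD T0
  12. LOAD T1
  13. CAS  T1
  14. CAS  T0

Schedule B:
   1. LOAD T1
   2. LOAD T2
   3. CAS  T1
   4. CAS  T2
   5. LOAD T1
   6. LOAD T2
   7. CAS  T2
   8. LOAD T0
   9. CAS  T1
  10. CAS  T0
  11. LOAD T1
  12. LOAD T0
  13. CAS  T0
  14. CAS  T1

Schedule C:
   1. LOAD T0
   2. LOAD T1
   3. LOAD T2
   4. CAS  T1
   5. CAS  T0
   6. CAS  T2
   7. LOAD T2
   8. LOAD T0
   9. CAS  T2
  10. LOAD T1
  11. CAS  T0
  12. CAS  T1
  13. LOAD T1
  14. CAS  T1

Tracing schedule B:
step 1: T1 LOAD ⇒ load; ctr=2 reg=2
step 2: T2 LOAD ⇒ load; ctr=2 reg=2
step 3: T1 CAS ⇒ ok; ctr=3 reg=2
step 4: T2 CAS ⇒ retry; ctr=3 reg=2
step 5: T1 LOAD ⇒ load; ctr=3 reg=3
step 6: T2 LOAD ⇒ load; ctr=3 reg=3
step 7: T2 CAS ⇒ ok; ctr=4 reg=3
step 8: T0 LOAD ⇒ load; ctr=4 reg=4
step 9: T1 CAS ⇒ retry; ctr=4 reg=3
step 10: T0 CAS ⇒ ok; ctr=5 reg=4
step 11: T1 LOAD ⇒ load; ctr=5 reg=5
step 12: T0 LOAD ⇒ load; ctr=5 reg=5
step 13: T0 CAS ⇒ ok; ctr=6 reg=5
step 14: T1 CAS ⇒ retry; ctr=6 reg=5

B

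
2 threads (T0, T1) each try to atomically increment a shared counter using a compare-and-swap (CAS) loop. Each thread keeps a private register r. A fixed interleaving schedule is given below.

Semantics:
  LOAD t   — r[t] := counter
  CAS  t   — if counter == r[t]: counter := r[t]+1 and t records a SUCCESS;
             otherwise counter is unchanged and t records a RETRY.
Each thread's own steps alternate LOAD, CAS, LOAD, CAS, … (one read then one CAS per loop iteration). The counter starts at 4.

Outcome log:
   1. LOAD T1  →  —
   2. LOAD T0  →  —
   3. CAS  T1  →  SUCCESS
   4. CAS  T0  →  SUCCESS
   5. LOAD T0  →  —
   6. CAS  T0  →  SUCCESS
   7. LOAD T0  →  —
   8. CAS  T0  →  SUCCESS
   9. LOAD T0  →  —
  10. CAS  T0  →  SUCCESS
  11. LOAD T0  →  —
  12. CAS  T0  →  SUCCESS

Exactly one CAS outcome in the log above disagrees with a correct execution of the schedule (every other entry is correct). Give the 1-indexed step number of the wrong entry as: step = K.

Reference trace:
T1 LOAD — after: cnt=4, r=4 — load
T0 LOAD — after: cnt=4, r=4 — load
T1 CAS — after: cnt=5, r=4 — ok
T0 CAS — after: cnt=5, r=4 — retry
T0 LOAD — after: cnt=5, r=5 — load
T0 CAS — after: cnt=6, r=5 — ok
T0 LOAD — after: cnt=6, r=6 — load
T0 CAS — after: cnt=7, r=6 — ok
T0 LOAD — after: cnt=7, r=7 — load
T0 CAS — after: cnt=8, r=7 — ok
T0 LOAD — after: cnt=8, r=8 — load
T0 CAS — after: cnt=9, r=8 — ok
Mismatch at 4.

step = 4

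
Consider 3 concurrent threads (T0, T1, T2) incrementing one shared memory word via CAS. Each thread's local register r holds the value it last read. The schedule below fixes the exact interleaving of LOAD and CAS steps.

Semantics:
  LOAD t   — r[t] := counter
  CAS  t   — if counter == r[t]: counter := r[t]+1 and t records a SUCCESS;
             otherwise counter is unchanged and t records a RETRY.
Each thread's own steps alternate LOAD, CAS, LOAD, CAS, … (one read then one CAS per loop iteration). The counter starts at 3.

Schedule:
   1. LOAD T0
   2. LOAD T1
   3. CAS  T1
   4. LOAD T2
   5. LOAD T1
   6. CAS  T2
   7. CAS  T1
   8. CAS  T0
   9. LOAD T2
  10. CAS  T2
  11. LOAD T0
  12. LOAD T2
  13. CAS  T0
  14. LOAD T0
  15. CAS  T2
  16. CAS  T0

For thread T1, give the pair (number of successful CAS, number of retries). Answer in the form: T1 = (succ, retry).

step 1: T0 LOAD ⇒ load; ctr=3 reg=3
step 2: T1 LOAD ⇒ load; ctr=3 reg=3
step 3: T1 CAS ⇒ ok; ctr=4 reg=3
step 4: T2 LOAD ⇒ load; ctr=4 reg=4
step 5: T1 LOAD ⇒ load; ctr=4 reg=4
step 6: T2 CAS ⇒ ok; ctr=5 reg=4
step 7: T1 CAS ⇒ retry; ctr=5 reg=4
step 8: T0 CAS ⇒ retry; ctr=5 reg=3
step 9: T2 LOAD ⇒ load; ctr=5 reg=5
step 10: T2 CAS ⇒ ok; ctr=6 reg=5
step 11: T0 LOAD ⇒ load; ctr=6 reg=6
step 12: T2 LOAD ⇒ load; ctr=6 reg=6
step 13: T0 CAS ⇒ ok; ctr=7 reg=6
step 14: T0 LOAD ⇒ load; ctr=7 reg=7
step 15: T2 CAS ⇒ retry; ctr=7 reg=6
step 16: T0 CAS ⇒ ok; ctr=8 reg=7

T1 = (1, 1)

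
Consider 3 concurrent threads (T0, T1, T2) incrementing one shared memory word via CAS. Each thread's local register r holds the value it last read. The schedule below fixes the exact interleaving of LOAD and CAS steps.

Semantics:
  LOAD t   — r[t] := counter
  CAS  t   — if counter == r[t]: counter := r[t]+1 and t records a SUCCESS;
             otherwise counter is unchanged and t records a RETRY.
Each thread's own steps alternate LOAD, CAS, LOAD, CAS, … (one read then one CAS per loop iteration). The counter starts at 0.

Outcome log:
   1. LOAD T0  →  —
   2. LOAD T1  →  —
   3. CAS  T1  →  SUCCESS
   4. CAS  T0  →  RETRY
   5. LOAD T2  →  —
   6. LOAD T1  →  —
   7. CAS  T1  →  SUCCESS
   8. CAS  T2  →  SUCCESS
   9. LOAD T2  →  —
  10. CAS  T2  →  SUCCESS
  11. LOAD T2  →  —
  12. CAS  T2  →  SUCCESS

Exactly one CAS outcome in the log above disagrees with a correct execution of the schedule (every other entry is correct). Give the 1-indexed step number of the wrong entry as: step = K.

Correct run:
1. LOAD T0 → mem=0 r[T0]=0 [LOAD]
2. LOAD T1 → mem=0 r[T1]=0 [LOAD]
3. CAS T1 → mem=1 r[T1]=0 [OK]
4. CAS T0 → mem=1 r[T0]=0 [RETRY]
5. LOAD T2 → mem=1 r[T2]=1 [LOAD]
6. LOAD T1 → mem=1 r[T1]=1 [LOAD]
7. CAS T1 → mem=2 r[T1]=1 [OK]
8. CAS T2 → mem=2 r[T2]=1 [RETRY]
9. LOAD T2 → mem=2 r[T2]=2 [LOAD]
10. CAS T2 → mem=3 r[T2]=2 [OK]
11. LOAD T2 → mem=3 r[T2]=3 [LOAD]
12. CAS T2 → mem=4 r[T2]=3 [OK]
Mismatch at 8.

step = 8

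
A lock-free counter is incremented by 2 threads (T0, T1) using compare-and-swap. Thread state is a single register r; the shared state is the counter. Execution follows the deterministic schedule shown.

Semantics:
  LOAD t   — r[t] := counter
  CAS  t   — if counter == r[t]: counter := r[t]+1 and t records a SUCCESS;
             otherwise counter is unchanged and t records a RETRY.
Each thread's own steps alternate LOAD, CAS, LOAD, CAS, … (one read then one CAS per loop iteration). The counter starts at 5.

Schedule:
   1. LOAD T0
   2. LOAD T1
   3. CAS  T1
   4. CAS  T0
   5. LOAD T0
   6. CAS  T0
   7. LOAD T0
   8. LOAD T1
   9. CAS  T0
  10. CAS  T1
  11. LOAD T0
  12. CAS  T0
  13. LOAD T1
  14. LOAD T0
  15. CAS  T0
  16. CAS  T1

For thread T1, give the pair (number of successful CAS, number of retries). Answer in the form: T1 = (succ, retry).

T1 = (1, 2)

[1] T0.load  rd  (counter 5, T0.r 5)
[2] T1.load  rd  (counter 5, T1.r 5)
[3] T1.cas  hit  (counter 6, T1.r 5)
[4] T0.cas  miss  (counter 6, T0.r 5)
[5] T0.load  rd  (counter 6, T0.r 6)
[6] T0.cas  hit  (counter 7, T0.r 6)
[7] T0.load  rd  (counter 7, T0.r 7)
[8] T1.load  rd  (counter 7, T1.r 7)
[9] T0.cas  hit  (counter 8, T0.r 7)
[10] T1.cas  miss  (counter 8, T1.r 7)
[11] T0.load  rd  (counter 8, T0.r 8)
[12] T0.cas  hit  (counter 9, T0.r 8)
[13] T1.load  rd  (counter 9, T1.r 9)
[14] T0.load  rd  (counter 9, T0.r 9)
[15] T0.cas  hit  (counter 10, T0.r 9)
[16] T1.cas  miss  (counter 10, T1.r 9)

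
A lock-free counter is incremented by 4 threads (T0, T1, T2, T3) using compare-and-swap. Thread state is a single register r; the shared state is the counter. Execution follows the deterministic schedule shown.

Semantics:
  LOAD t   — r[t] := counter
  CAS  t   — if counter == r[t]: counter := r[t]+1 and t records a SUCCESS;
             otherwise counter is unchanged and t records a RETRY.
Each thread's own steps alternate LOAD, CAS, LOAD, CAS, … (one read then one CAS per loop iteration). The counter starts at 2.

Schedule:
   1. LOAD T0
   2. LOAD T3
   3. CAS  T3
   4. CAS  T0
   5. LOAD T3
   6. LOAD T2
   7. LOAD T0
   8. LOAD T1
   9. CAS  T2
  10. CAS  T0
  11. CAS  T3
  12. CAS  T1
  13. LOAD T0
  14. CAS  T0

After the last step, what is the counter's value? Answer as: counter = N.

step 1: T0 LOAD ⇒ load; ctr=2 reg=2
step 2: T3 LOAD ⇒ load; ctr=2 reg=2
step 3: T3 CAS ⇒ ok; ctr=3 reg=2
step 4: T0 CAS ⇒ retry; ctr=3 reg=2
step 5: T3 LOAD ⇒ load; ctr=3 reg=3
step 6: T2 LOAD ⇒ load; ctr=3 reg=3
step 7: T0 LOAD ⇒ load; ctr=3 reg=3
step 8: T1 LOAD ⇒ load; ctr=3 reg=3
step 9: T2 CAS ⇒ ok; ctr=4 reg=3
step 10: T0 CAS ⇒ retry; ctr=4 reg=3
step 11: T3 CAS ⇒ retry; ctr=4 reg=3
step 12: T1 CAS ⇒ retry; ctr=4 reg=3
step 13: T0 LOAD ⇒ load; ctr=4 reg=4
step 14: T0 CAS ⇒ ok; ctr=5 reg=4

counter = 5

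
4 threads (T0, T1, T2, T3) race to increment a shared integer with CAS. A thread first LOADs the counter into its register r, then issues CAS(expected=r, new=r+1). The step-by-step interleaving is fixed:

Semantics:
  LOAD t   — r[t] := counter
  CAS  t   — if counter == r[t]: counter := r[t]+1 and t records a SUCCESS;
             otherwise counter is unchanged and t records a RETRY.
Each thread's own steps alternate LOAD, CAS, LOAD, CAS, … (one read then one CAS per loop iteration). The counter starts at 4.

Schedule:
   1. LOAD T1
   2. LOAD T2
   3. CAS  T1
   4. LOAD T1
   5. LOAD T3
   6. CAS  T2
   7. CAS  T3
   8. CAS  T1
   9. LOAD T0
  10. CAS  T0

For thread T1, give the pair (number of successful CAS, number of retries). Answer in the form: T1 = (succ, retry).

#1 T1 reads 4
#2 T2 reads 4
#3 T1 CAS(4→5) writes; counter now 5
#4 T1 reads 5
#5 T3 reads 5
#6 T2 CAS(4→5) fails; counter now 5
#7 T3 CAS(5→6) writes; counter now 6
#8 T1 CAS(5→6) fails; counter now 6
#9 T0 reads 6
#10 T0 CAS(6→7) writes; counter now 7

T1 = (1, 1)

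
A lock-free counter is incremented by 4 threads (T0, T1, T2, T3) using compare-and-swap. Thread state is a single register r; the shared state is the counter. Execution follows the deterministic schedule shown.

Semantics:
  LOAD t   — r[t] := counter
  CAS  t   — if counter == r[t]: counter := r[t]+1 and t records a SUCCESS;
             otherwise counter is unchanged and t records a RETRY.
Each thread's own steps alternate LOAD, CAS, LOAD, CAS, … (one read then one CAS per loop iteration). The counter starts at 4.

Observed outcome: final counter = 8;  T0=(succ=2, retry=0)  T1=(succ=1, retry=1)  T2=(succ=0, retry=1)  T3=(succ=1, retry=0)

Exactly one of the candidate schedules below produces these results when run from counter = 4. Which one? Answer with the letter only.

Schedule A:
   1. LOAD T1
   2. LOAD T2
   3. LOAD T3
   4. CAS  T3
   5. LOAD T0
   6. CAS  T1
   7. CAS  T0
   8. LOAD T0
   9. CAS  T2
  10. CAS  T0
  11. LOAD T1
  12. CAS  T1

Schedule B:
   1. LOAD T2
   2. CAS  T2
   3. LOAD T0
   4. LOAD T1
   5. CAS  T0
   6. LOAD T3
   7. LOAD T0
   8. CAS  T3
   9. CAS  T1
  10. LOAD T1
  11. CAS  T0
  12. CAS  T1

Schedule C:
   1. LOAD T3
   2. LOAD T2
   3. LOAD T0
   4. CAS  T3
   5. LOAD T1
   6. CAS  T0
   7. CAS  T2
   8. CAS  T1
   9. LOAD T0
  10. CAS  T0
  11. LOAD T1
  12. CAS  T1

A

Run A:
   1) LOAD T1:  M=4  r_T1=4
   2) LOAD T2:  M=4  r_T2=4
   3) LOAD T3:  M=4  r_T3=4
   4) CAS  T3:  M=5  r_T3=4 ✓
   5) LOAD T0:  M=5  r_T0=5
   6) CAS  T1:  M=5  r_T1=4 ✗
   7) CAS  T0:  M=6  r_T0=5 ✓
   8) LOAD T0:  M=6  r_T0=6
   9) CAS  T2:  M=6  r_T2=4 ✗
  10) CAS  T0:  M=7  r_T0=6 ✓
  11) LOAD T1:  M=7  r_T1=7
  12) CAS  T1:  M=8  r_T1=7 ✓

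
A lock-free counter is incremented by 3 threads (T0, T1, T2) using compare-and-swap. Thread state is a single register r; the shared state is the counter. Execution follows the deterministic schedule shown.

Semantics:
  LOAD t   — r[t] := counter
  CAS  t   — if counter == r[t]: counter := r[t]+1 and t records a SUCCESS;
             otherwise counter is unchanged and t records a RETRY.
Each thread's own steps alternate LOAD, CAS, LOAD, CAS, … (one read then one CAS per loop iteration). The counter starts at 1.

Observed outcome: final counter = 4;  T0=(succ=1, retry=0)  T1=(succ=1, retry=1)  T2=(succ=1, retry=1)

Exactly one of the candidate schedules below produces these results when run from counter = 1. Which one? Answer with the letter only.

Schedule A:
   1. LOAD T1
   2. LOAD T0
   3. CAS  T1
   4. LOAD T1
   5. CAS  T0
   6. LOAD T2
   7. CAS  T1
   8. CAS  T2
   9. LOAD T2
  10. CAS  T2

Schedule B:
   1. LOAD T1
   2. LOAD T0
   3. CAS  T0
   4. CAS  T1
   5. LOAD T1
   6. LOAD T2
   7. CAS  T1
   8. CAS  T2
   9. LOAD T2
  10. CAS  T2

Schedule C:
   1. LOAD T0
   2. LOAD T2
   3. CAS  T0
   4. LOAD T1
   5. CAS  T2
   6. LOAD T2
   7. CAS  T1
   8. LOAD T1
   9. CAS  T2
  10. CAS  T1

Simulating candidate B:
[1] T1.load  rd  (counter 1, T1.r 1)
[2] T0.load  rd  (counter 1, T0.r 1)
[3] T0.cas  hit  (counter 2, T0.r 1)
[4] T1.cas  miss  (counter 2, T1.r 1)
[5] T1.load  rd  (counter 2, T1.r 2)
[6] T2.load  rd  (counter 2, T2.r 2)
[7] T1.cas  hit  (counter 3, T1.r 2)
[8] T2.cas  miss  (counter 3, T2.r 2)
[9] T2.load  rd  (counter 3, T2.r 3)
[10] T2.cas  hit  (counter 4, T2.r 3)

B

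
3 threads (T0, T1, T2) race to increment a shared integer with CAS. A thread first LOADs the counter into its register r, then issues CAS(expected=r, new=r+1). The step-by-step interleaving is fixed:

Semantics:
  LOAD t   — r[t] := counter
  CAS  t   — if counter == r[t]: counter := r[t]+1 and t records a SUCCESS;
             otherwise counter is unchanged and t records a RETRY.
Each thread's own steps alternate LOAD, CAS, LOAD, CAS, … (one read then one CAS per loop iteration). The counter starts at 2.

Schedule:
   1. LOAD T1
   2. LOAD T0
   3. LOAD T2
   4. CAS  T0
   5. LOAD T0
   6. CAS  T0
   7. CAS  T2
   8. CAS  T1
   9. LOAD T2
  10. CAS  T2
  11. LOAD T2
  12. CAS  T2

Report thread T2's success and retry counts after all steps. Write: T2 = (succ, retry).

T2 = (2, 1)

#1 T1 reads 2
#2 T0 reads 2
#3 T2 reads 2
#4 T0 CAS(2→3) writes; counter now 3
#5 T0 reads 3
#6 T0 CAS(3→4) writes; counter now 4
#7 T2 CAS(2→3) fails; counter now 4
#8 T1 CAS(2→3) fails; counter now 4
#9 T2 reads 4
#10 T2 CAS(4→5) writes; counter now 5
#11 T2 reads 5
#12 T2 CAS(5→6) writes; counter now 6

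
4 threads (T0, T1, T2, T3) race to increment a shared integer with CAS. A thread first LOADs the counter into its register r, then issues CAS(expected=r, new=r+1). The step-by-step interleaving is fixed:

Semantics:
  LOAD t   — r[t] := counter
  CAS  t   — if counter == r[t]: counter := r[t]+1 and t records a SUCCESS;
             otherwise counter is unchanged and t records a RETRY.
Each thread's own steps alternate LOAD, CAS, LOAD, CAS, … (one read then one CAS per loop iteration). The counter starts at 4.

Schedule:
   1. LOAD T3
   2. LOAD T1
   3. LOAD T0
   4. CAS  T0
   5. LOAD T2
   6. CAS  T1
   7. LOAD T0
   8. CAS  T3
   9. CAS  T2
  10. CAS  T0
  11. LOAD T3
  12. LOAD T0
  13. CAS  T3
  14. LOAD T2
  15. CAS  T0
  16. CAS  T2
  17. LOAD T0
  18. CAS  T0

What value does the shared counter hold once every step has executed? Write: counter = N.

counter = 9

1. LOAD T3 → mem=4 r[T3]=4 [LOAD]
2. LOAD T1 → mem=4 r[T1]=4 [LOAD]
3. LOAD T0 → mem=4 r[T0]=4 [LOAD]
4. CAS T0 → mem=5 r[T0]=4 [OK]
5. LOAD T2 → mem=5 r[T2]=5 [LOAD]
6. CAS T1 → mem=5 r[T1]=4 [RETRY]
7. LOAD T0 → mem=5 r[T0]=5 [LOAD]
8. CAS T3 → mem=5 r[T3]=4 [RETRY]
9. CAS T2 → mem=6 r[T2]=5 [OK]
10. CAS T0 → mem=6 r[T0]=5 [RETRY]
11. LOAD T3 → mem=6 r[T3]=6 [LOAD]
12. LOAD T0 → mem=6 r[T0]=6 [LOAD]
13. CAS T3 → mem=7 r[T3]=6 [OK]
14. LOAD T2 → mem=7 r[T2]=7 [LOAD]
15. CAS T0 → mem=7 r[T0]=6 [RETRY]
16. CAS T2 → mem=8 r[T2]=7 [OK]
17. LOAD T0 → mem=8 r[T0]=8 [LOAD]
18. CAS T0 → mem=9 r[T0]=8 [OK]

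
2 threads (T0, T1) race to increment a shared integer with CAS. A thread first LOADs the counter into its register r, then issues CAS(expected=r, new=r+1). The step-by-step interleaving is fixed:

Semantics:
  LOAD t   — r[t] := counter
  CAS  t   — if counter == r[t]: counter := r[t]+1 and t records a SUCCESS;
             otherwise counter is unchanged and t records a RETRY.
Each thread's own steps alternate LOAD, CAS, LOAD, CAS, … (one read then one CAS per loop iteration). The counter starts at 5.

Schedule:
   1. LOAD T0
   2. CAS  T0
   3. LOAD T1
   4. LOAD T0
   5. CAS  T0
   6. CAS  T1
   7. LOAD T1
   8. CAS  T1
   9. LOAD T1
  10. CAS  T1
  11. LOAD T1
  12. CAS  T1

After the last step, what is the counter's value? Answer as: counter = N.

step 1: T0 LOAD ⇒ load; ctr=5 reg=5
step 2: T0 CAS ⇒ ok; ctr=6 reg=5
step 3: T1 LOAD ⇒ load; ctr=6 reg=6
step 4: T0 LOAD ⇒ load; ctr=6 reg=6
step 5: T0 CAS ⇒ ok; ctr=7 reg=6
step 6: T1 CAS ⇒ retry; ctr=7 reg=6
step 7: T1 LOAD ⇒ load; ctr=7 reg=7
step 8: T1 CAS ⇒ ok; ctr=8 reg=7
step 9: T1 LOAD ⇒ load; ctr=8 reg=8
step 10: T1 CAS ⇒ ok; ctr=9 reg=8
step 11: T1 LOAD ⇒ load; ctr=9 reg=9
step 12: T1 CAS ⇒ ok; ctr=10 reg=9

counter = 10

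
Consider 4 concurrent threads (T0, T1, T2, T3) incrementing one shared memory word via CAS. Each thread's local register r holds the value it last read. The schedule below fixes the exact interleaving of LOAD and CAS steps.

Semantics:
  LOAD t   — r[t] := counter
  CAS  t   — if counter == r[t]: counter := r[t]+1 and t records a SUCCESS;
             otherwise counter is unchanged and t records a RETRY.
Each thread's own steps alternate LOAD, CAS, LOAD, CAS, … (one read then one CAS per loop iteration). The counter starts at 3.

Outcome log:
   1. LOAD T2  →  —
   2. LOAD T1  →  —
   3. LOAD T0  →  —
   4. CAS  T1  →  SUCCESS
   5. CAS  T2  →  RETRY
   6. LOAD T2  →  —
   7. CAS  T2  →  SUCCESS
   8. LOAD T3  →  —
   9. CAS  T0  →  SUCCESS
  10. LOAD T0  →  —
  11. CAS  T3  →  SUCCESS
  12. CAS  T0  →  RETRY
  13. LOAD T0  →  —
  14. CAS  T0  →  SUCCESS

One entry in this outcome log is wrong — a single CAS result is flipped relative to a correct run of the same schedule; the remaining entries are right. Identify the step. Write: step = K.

Reference trace:
T2 LOAD — after: cnt=3, r=3 — load
T1 LOAD — after: cnt=3, r=3 — load
T0 LOAD — after: cnt=3, r=3 — load
T1 CAS — after: cnt=4, r=3 — ok
T2 CAS — after: cnt=4, r=3 — retry
T2 LOAD — after: cnt=4, r=4 — load
T2 CAS — after: cnt=5, r=4 — ok
T3 LOAD — after: cnt=5, r=5 — load
T0 CAS — after: cnt=5, r=3 — retry
T0 LOAD — after: cnt=5, r=5 — load
T3 CAS — after: cnt=6, r=5 — ok
T0 CAS — after: cnt=6, r=5 — retry
T0 LOAD — after: cnt=6, r=6 — load
T0 CAS — after: cnt=7, r=6 — ok
Mismatch at 9.

step = 9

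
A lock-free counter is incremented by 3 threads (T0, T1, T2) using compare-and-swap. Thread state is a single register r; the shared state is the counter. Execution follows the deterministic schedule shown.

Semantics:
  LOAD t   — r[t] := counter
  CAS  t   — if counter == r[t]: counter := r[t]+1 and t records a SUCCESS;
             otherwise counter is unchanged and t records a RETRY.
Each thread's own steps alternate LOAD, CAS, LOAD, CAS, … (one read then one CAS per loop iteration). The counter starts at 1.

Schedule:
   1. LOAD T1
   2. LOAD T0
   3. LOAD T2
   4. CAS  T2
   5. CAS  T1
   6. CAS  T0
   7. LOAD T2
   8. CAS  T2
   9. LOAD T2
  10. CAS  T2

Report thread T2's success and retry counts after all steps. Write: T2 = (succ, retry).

1. LOAD T1 → mem=1 r[T1]=1 [LOAD]
2. LOAD T0 → mem=1 r[T0]=1 [LOAD]
3. LOAD T2 → mem=1 r[T2]=1 [LOAD]
4. CAS T2 → mem=2 r[T2]=1 [OK]
5. CAS T1 → mem=2 r[T1]=1 [RETRY]
6. CAS T0 → mem=2 r[T0]=1 [RETRY]
7. LOAD T2 → mem=2 r[T2]=2 [LOAD]
8. CAS T2 → mem=3 r[T2]=2 [OK]
9. LOAD T2 → mem=3 r[T2]=3 [LOAD]
10. CAS T2 → mem=4 r[T2]=3 [OK]

T2 = (3, 0)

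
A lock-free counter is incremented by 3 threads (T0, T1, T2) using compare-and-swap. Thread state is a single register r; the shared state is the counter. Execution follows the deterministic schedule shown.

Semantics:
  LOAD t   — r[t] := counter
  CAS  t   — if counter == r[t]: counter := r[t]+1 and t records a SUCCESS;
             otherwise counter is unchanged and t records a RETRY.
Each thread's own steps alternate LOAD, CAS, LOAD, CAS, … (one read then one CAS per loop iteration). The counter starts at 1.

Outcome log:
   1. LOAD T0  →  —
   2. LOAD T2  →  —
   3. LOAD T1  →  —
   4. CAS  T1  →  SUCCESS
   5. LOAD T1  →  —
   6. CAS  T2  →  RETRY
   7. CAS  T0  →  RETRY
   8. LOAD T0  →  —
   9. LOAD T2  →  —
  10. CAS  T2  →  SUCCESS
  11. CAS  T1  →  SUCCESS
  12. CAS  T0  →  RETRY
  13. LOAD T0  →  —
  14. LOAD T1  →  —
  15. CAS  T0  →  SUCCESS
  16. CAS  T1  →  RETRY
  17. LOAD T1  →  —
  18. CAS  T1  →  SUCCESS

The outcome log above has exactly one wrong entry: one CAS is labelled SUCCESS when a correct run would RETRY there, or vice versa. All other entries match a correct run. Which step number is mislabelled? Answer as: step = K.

Correct run:
[1] T0.load  rd  (counter 1, T0.r 1)
[2] T2.load  rd  (counter 1, T2.r 1)
[3] T1.load  rd  (counter 1, T1.r 1)
[4] T1.cas  hit  (counter 2, T1.r 1)
[5] T1.load  rd  (counter 2, T1.r 2)
[6] T2.cas  miss  (counter 2, T2.r 1)
[7] T0.cas  miss  (counter 2, T0.r 1)
[8] T0.load  rd  (counter 2, T0.r 2)
[9] T2.load  rd  (counter 2, T2.r 2)
[10] T2.cas  hit  (counter 3, T2.r 2)
[11] T1.cas  miss  (counter 3, T1.r 2)
[12] T0.cas  miss  (counter 3, T0.r 2)
[13] T0.load  rd  (counter 3, T0.r 3)
[14] T1.load  rd  (counter 3, T1.r 3)
[15] T0.cas  hit  (counter 4, T0.r 3)
[16] T1.cas  miss  (counter 4, T1.r 3)
[17] T1.load  rd  (counter 4, T1.r 4)
[18] T1.cas  hit  (counter 5, T1.r 4)
Flip is step 11.

step = 11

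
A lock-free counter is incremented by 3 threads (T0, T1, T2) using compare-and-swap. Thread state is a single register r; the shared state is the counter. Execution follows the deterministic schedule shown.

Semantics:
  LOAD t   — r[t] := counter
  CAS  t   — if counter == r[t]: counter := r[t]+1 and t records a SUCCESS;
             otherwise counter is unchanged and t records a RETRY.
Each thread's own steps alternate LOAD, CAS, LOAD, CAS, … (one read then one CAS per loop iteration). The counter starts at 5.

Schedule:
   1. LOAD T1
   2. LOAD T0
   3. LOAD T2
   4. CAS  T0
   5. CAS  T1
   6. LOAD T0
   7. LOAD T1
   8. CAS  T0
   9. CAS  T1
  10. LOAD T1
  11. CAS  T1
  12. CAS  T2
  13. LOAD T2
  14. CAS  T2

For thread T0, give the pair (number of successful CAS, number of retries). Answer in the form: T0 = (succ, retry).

T0 = (2, 0)

step 1: T1 LOAD ⇒ load; ctr=5 reg=5
step 2: T0 LOAD ⇒ load; ctr=5 reg=5
step 3: T2 LOAD ⇒ load; ctr=5 reg=5
step 4: T0 CAS ⇒ ok; ctr=6 reg=5
step 5: T1 CAS ⇒ retry; ctr=6 reg=5
step 6: T0 LOAD ⇒ load; ctr=6 reg=6
step 7: T1 LOAD ⇒ load; ctr=6 reg=6
step 8: T0 CAS ⇒ ok; ctr=7 reg=6
step 9: T1 CAS ⇒ retry; ctr=7 reg=6
step 10: T1 LOAD ⇒ load; ctr=7 reg=7
step 11: T1 CAS ⇒ ok; ctr=8 reg=7
step 12: T2 CAS ⇒ retry; ctr=8 reg=5
step 13: T2 LOAD ⇒ load; ctr=8 reg=8
step 14: T2 CAS ⇒ ok; ctr=9 reg=8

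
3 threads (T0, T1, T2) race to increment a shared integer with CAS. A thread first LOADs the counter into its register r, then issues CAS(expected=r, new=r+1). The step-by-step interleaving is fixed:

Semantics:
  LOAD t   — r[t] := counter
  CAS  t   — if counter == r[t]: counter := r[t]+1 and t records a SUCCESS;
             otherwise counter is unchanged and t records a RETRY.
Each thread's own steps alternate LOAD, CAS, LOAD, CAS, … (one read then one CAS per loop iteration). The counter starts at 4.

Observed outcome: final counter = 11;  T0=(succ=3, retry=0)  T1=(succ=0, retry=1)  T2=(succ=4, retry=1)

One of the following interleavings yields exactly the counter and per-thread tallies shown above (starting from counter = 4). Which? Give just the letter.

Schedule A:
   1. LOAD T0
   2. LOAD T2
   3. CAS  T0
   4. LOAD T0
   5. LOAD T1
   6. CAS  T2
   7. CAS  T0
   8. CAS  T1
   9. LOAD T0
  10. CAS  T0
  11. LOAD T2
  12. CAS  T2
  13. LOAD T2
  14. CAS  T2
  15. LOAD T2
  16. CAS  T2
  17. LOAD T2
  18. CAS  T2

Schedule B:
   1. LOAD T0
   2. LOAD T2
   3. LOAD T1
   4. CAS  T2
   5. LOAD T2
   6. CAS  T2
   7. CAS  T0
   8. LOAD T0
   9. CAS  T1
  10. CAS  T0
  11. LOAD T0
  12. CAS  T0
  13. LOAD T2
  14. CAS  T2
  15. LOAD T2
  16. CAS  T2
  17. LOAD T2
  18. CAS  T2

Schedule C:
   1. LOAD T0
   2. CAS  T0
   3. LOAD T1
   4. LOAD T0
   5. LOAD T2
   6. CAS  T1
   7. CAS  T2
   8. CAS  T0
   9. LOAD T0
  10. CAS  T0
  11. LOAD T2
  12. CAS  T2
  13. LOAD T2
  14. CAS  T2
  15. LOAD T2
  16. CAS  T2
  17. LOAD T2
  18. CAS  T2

Run A:
   1) LOAD T0:  M=4  r_T0=4
   2) LOAD T2:  M=4  r_T2=4
   3) CAS  T0:  M=5  r_T0=4 ✓
   4) LOAD T0:  M=5  r_T0=5
   5) LOAD T1:  M=5  r_T1=5
   6) CAS  T2:  M=5  r_T2=4 ✗
   7) CAS  T0:  M=6  r_T0=5 ✓
   8) CAS  T1:  M=6  r_T1=5 ✗
   9) LOAD T0:  M=6  r_T0=6
  10) CAS  T0:  M=7  r_T0=6 ✓
  11) LOAD T2:  M=7  r_T2=7
  12) CAS  T2:  M=8  r_T2=7 ✓
  13) LOAD T2:  M=8  r_T2=8
  14) CAS  T2:  M=9  r_T2=8 ✓
  15) LOAD T2:  M=9  r_T2=9
  16) CAS  T2:  M=10  r_T2=9 ✓
  17) LOAD T2:  M=10  r_T2=10
  18) CAS  T2:  M=11  r_T2=10 ✓

A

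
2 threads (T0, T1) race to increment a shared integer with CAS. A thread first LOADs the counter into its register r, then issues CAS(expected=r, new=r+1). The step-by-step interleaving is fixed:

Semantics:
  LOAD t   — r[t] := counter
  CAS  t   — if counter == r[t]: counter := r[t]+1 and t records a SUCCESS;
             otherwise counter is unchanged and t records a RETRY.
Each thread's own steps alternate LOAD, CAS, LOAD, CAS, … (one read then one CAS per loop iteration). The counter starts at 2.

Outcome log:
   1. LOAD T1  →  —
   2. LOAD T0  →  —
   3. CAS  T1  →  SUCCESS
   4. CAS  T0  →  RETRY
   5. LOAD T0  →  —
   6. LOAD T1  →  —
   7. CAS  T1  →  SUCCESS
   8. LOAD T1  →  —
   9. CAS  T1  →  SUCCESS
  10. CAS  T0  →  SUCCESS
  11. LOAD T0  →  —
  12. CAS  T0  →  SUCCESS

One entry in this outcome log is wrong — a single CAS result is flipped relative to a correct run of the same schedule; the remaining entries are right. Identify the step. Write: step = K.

step = 10

Correct run:
step 1: T1 LOAD ⇒ load; ctr=2 reg=2
step 2: T0 LOAD ⇒ load; ctr=2 reg=2
step 3: T1 CAS ⇒ ok; ctr=3 reg=2
step 4: T0 CAS ⇒ retry; ctr=3 reg=2
step 5: T0 LOAD ⇒ load; ctr=3 reg=3
step 6: T1 LOAD ⇒ load; ctr=3 reg=3
step 7: T1 CAS ⇒ ok; ctr=4 reg=3
step 8: T1 LOAD ⇒ load; ctr=4 reg=4
step 9: T1 CAS ⇒ ok; ctr=5 reg=4
step 10: T0 CAS ⇒ retry; ctr=5 reg=3
step 11: T0 LOAD ⇒ load; ctr=5 reg=5
step 12: T0 CAS ⇒ ok; ctr=6 reg=5
Log disagrees first at step 10.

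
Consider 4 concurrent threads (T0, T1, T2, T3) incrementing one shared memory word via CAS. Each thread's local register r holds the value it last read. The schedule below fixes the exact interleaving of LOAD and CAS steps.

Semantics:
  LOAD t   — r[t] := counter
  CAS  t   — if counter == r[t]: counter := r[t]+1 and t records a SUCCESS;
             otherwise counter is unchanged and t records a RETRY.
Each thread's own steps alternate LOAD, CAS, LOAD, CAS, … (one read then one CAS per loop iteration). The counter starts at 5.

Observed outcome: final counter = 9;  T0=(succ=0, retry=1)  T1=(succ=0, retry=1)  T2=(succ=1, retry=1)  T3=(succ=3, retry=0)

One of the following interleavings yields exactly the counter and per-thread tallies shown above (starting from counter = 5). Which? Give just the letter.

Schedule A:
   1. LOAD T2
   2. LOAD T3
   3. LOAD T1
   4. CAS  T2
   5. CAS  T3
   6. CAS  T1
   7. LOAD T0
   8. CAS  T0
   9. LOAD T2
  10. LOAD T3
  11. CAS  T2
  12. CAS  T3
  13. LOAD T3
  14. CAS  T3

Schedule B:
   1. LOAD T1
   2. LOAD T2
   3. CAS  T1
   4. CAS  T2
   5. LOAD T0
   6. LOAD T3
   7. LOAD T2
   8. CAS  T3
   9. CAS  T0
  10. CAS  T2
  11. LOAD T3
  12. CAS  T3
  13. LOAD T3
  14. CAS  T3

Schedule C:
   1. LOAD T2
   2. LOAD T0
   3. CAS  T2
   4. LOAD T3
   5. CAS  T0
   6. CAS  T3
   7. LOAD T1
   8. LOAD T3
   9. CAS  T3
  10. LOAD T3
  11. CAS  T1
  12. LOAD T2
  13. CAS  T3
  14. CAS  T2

C

Run C:
[1] T2.load  rd  (counter 5, T2.r 5)
[2] T0.load  rd  (counter 5, T0.r 5)
[3] T2.cas  hit  (counter 6, T2.r 5)
[4] T3.load  rd  (counter 6, T3.r 6)
[5] T0.cas  miss  (counter 6, T0.r 5)
[6] T3.cas  hit  (counter 7, T3.r 6)
[7] T1.load  rd  (counter 7, T1.r 7)
[8] T3.load  rd  (counter 7, T3.r 7)
[9] T3.cas  hit  (counter 8, T3.r 7)
[10] T3.load  rd  (counter 8, T3.r 8)
[11] T1.cas  miss  (counter 8, T1.r 7)
[12] T2.load  rd  (counter 8, T2.r 8)
[13] T3.cas  hit  (counter 9, T3.r 8)
[14] T2.cas  miss  (counter 9, T2.r 8)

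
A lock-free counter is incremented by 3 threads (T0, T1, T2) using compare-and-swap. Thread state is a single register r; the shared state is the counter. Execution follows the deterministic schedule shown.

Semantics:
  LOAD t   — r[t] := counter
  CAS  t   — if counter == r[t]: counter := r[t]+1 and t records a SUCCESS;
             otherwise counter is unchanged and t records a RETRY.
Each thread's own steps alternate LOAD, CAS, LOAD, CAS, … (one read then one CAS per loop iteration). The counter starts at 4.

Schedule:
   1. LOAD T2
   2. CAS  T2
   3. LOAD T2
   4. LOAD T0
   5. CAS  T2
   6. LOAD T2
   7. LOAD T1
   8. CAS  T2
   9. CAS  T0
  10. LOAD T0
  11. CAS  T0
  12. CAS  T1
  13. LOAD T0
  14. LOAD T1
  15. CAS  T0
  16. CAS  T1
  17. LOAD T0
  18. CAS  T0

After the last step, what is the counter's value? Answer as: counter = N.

1. LOAD T2 → mem=4 r[T2]=4 [LOAD]
2. CAS T2 → mem=5 r[T2]=4 [OK]
3. LOAD T2 → mem=5 r[T2]=5 [LOAD]
4. LOAD T0 → mem=5 r[T0]=5 [LOAD]
5. CAS T2 → mem=6 r[T2]=5 [OK]
6. LOAD T2 → mem=6 r[T2]=6 [LOAD]
7. LOAD T1 → mem=6 r[T1]=6 [LOAD]
8. CAS T2 → mem=7 r[T2]=6 [OK]
9. CAS T0 → mem=7 r[T0]=5 [RETRY]
10. LOAD T0 → mem=7 r[T0]=7 [LOAD]
11. CAS T0 → mem=8 r[T0]=7 [OK]
12. CAS T1 → mem=8 r[T1]=6 [RETRY]
13. LOAD T0 → mem=8 r[T0]=8 [LOAD]
14. LOAD T1 → mem=8 r[T1]=8 [LOAD]
15. CAS T0 → mem=9 r[T0]=8 [OK]
16. CAS T1 → mem=9 r[T1]=8 [RETRY]
17. LOAD T0 → mem=9 r[T0]=9 [LOAD]
18. CAS T0 → mem=10 r[T0]=9 [OK]

counter = 10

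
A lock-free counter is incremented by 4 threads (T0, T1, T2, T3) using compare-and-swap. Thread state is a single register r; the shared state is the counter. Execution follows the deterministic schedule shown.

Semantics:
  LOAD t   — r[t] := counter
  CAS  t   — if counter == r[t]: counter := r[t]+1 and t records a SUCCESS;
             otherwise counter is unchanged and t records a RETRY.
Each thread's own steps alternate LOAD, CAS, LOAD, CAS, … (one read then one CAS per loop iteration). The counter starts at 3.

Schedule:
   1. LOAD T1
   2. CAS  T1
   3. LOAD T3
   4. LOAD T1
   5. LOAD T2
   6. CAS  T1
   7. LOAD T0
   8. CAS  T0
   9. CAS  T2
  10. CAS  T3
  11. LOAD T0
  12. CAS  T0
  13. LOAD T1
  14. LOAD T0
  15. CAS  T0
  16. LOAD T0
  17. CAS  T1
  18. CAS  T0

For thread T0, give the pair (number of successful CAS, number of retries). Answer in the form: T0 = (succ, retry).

T0 = (4, 0)

1. LOAD T1 → mem=3 r[T1]=3 [LOAD]
2. CAS T1 → mem=4 r[T1]=3 [OK]
3. LOAD T3 → mem=4 r[T3]=4 [LOAD]
4. LOAD T1 → mem=4 r[T1]=4 [LOAD]
5. LOAD T2 → mem=4 r[T2]=4 [LOAD]
6. CAS T1 → mem=5 r[T1]=4 [OK]
7. LOAD T0 → mem=5 r[T0]=5 [LOAD]
8. CAS T0 → mem=6 r[T0]=5 [OK]
9. CAS T2 → mem=6 r[T2]=4 [RETRY]
10. CAS T3 → mem=6 r[T3]=4 [RETRY]
11. LOAD T0 → mem=6 r[T0]=6 [LOAD]
12. CAS T0 → mem=7 r[T0]=6 [OK]
13. LOAD T1 → mem=7 r[T1]=7 [LOAD]
14. LOAD T0 → mem=7 r[T0]=7 [LOAD]
15. CAS T0 → mem=8 r[T0]=7 [OK]
16. LOAD T0 → mem=8 r[T0]=8 [LOAD]
17. CAS T1 → mem=8 r[T1]=7 [RETRY]
18. CAS T0 → mem=9 r[T0]=8 [OK]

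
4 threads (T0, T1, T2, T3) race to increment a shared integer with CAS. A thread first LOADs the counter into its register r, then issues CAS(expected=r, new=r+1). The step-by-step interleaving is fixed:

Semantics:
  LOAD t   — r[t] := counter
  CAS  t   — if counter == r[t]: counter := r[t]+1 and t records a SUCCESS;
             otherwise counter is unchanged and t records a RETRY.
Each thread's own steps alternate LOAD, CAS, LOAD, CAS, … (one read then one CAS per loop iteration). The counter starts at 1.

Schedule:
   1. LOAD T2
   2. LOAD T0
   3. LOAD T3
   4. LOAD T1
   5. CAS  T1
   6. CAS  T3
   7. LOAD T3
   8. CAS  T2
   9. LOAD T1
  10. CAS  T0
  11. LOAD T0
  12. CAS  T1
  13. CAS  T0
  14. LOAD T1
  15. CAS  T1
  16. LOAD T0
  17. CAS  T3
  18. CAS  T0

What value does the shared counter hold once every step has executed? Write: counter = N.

T2 LOAD — after: cnt=1, r=1 — load
T0 LOAD — after: cnt=1, r=1 — load
T3 LOAD — after: cnt=1, r=1 — load
T1 LOAD — after: cnt=1, r=1 — load
T1 CAS — after: cnt=2, r=1 — ok
T3 CAS — after: cnt=2, r=1 — retry
T3 LOAD — after: cnt=2, r=2 — load
T2 CAS — after: cnt=2, r=1 — retry
T1 LOAD — after: cnt=2, r=2 — load
T0 CAS — after: cnt=2, r=1 — retry
T0 LOAD — after: cnt=2, r=2 — load
T1 CAS — after: cnt=3, r=2 — ok
T0 CAS — after: cnt=3, r=2 — retry
T1 LOAD — after: cnt=3, r=3 — load
T1 CAS — after: cnt=4, r=3 — ok
T0 LOAD — after: cnt=4, r=4 — load
T3 CAS — after: cnt=4, r=2 — retry
T0 CAS — after: cnt=5, r=4 — ok

counter = 5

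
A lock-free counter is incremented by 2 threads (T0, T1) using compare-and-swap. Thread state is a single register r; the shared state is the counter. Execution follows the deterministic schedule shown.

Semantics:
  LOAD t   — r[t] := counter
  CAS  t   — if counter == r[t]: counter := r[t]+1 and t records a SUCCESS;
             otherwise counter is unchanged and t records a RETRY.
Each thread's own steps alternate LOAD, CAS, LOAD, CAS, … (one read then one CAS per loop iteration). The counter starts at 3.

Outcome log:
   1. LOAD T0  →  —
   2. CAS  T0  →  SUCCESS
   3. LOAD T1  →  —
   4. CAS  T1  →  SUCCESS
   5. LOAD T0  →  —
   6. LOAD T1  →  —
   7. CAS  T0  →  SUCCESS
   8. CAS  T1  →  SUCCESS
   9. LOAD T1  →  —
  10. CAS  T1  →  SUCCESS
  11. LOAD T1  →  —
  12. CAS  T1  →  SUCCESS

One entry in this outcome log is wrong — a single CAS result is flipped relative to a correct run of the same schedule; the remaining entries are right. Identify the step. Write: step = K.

Re-executing:
step 1: T0 LOAD ⇒ load; ctr=3 reg=3
step 2: T0 CAS ⇒ ok; ctr=4 reg=3
step 3: T1 LOAD ⇒ load; ctr=4 reg=4
step 4: T1 CAS ⇒ ok; ctr=5 reg=4
step 5: T0 LOAD ⇒ load; ctr=5 reg=5
step 6: T1 LOAD ⇒ load; ctr=5 reg=5
step 7: T0 CAS ⇒ ok; ctr=6 reg=5
step 8: T1 CAS ⇒ retry; ctr=6 reg=5
step 9: T1 LOAD ⇒ load; ctr=6 reg=6
step 10: T1 CAS ⇒ ok; ctr=7 reg=6
step 11: T1 LOAD ⇒ load; ctr=7 reg=7
step 12: T1 CAS ⇒ ok; ctr=8 reg=7
Flip is step 8.

step = 8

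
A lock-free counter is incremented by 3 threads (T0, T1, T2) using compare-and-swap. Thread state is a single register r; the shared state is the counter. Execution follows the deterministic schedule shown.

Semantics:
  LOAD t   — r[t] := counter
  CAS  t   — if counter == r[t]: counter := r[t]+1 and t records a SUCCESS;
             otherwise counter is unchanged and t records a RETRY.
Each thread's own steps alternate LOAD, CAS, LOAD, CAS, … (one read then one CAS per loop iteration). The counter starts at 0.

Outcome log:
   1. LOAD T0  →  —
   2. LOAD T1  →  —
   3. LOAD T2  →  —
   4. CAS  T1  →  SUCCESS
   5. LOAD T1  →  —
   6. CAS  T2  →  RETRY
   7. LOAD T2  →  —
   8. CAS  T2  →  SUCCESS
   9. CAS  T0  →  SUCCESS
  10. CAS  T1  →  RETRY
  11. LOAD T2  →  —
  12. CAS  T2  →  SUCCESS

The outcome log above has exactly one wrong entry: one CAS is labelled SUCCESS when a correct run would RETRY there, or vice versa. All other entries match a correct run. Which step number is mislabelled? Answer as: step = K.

step = 9

Correct run:
step 1: T0 LOAD ⇒ load; ctr=0 reg=0
step 2: T1 LOAD ⇒ load; ctr=0 reg=0
step 3: T2 LOAD ⇒ load; ctr=0 reg=0
step 4: T1 CAS ⇒ ok; ctr=1 reg=0
step 5: T1 LOAD ⇒ load; ctr=1 reg=1
step 6: T2 CAS ⇒ retry; ctr=1 reg=0
step 7: T2 LOAD ⇒ load; ctr=1 reg=1
step 8: T2 CAS ⇒ ok; ctr=2 reg=1
step 9: T0 CAS ⇒ retry; ctr=2 reg=0
step 10: T1 CAS ⇒ retry; ctr=2 reg=1
step 11: T2 LOAD ⇒ load; ctr=2 reg=2
step 12: T2 CAS ⇒ ok; ctr=3 reg=2
Log disagrees first at step 9.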